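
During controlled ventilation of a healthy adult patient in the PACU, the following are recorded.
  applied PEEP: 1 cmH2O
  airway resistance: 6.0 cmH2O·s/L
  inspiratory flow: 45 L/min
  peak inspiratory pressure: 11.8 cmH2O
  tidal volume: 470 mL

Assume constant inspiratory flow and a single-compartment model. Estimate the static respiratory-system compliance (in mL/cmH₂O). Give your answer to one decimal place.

74.6

Flow: 45 L/min ÷ 60 = 0.75 L/s.
Equation of motion (constant flow): PIP = Vt/C + R·V̇ + PEEP.
Vt/C = PIP − R·V̇ − PEEP = 11.8 − 6.0×0.75 − 1 = 11.8 − 4.5 − 1 = 6.3 cmH2O.
C = Vt / 6.3 = 470 / 6.3 = 74.603 mL/cmH2O.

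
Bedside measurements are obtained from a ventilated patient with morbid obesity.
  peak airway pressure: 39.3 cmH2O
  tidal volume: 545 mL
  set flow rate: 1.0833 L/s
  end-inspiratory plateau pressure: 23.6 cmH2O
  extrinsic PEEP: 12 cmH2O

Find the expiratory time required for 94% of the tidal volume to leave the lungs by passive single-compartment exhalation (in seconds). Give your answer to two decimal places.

R = (PIP − Pplat)/V̇ = (39.3 − 23.6) / 1.0833 = 15.7/1.0833 = 14.493 cmH2O·s/L.
C = Vt/(Pplat − PEEP) = 545.0 / (23.6 − 12) = 545.0/11.6 = 46.983 mL/cmH2O.
τ = R × C = 14.493 × 0.04698 L/cmH2O = 0.6809 s.
t = −τ·ln(1 − 0.94) = −0.6809·ln(0.06) = 1.916 s.

1.92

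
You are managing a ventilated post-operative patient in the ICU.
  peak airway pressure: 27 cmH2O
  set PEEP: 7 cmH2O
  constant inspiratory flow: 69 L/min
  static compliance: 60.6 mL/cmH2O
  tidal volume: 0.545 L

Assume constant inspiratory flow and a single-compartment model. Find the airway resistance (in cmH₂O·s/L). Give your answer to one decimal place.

Flow: 69 L/min ÷ 60 = 1.15 L/s.
Equation of motion (constant flow): PIP = Vt/C + R·V̇ + PEEP.
R·V̇ = PIP − Vt/C − PEEP = 27 − 545/60.6 − 7 = 27 − 8.993 − 7 = 11.007 cmH2O.
R = 11.007 / 1.15 = 9.571 cmH2O·s/L.

9.6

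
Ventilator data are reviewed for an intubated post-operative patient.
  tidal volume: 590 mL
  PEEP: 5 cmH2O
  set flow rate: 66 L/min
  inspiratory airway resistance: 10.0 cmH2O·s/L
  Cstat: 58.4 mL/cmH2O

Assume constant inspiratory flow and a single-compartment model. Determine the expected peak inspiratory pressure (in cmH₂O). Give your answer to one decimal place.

26.1

Flow: 66 L/min ÷ 60 = 1.1 L/s.
Equation of motion (constant flow): PIP = Vt/C + R·V̇ + PEEP.
PIP = 590/58.4 + 10.0×1.1 + 5 = 10.103 + 11.0 + 5 = 26.103 cmH2O.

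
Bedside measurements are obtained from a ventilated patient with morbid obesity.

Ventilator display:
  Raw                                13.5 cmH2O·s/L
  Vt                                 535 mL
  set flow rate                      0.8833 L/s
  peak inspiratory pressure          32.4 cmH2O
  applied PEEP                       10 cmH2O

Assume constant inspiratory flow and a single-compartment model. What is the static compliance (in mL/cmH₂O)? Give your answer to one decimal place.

Equation of motion (constant flow): PIP = Vt/C + R·V̇ + PEEP.
Vt/C = PIP − R·V̇ − PEEP = 32.4 − 13.5×0.8833 − 10 = 32.4 − 11.925 − 10 = 10.475 cmH2O.
C = Vt / 10.475 = 535 / 10.475 = 51.074 mL/cmH2O.

51.1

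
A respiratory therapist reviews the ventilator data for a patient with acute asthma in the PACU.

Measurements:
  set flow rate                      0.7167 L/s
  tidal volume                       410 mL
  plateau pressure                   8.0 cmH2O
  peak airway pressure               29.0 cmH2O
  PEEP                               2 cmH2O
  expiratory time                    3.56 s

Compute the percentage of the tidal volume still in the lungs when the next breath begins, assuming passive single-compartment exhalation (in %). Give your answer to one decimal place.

R = (PIP − Pplat)/V̇ = (29.0 − 8.0) / 0.7167 = 21.0/0.7167 = 29.301 cmH2O·s/L.
C = Vt/(Pplat − PEEP) = 410.0 / (8.0 − 2) = 410.0/6.0 = 68.333 mL/cmH2O.
τ = R × C = 29.301 × 0.06833 L/cmH2O = 2.002 s.
Fraction remaining at end-expiration = e^(−Te/τ) = e^(−3.56/2.002) = 0.1689 → 16.89%.

16.9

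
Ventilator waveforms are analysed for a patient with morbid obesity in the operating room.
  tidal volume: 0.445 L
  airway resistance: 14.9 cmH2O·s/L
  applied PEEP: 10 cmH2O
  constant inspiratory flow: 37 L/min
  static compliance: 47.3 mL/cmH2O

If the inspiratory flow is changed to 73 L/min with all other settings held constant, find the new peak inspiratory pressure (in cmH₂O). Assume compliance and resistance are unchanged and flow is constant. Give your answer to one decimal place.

37.5

Flow: 37 L/min ÷ 60 = 0.6167 L/s.
New flow: 73 L/min ÷ 60 = 1.2167 L/s.
PIP = Vt/C + R·V̇ + PEEP (constant-flow equation of motion).
Only the resistive term changes: ΔPIP = R × ΔV̇ = 14.9 × (1.2167 − 0.6167) = 14.9 × 0.6 = 8.94 cmH2O.
Original PIP = 445/47.3 + 14.9×0.6167 + 10 = 28.597 cmH2O; new PIP = 28.597 + (8.94) = 37.537 cmH2O.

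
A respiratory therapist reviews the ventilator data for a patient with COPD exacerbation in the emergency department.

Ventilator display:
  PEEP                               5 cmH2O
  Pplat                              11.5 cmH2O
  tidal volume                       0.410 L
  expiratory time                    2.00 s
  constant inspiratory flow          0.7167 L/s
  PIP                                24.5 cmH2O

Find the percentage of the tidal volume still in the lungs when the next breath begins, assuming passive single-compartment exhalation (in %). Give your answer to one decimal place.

17.4

R = (PIP − Pplat)/V̇ = (24.5 − 11.5) / 0.7167 = 13.0/0.7167 = 18.139 cmH2O·s/L.
C = Vt/(Pplat − PEEP) = 410.0 / (11.5 − 5) = 410.0/6.5 = 63.077 mL/cmH2O.
τ = R × C = 18.139 × 0.06308 L/cmH2O = 1.144 s.
Fraction remaining at end-expiration = e^(−Te/τ) = e^(−2.00/1.144) = 0.1741 → 17.41%.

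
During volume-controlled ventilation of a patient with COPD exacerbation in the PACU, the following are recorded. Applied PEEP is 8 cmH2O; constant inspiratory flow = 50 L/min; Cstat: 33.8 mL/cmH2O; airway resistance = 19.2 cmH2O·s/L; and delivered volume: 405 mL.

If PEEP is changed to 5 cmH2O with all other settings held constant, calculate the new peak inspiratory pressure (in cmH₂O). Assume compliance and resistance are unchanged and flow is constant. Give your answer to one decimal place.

Flow: 50 L/min ÷ 60 = 0.8333 L/s.
PIP = Vt/C + R·V̇ + PEEP (constant-flow equation of motion).
Only the baseline term changes: ΔPIP = ΔPEEP = 5 − 8 = -3.0 cmH2O.
Original PIP = 405/33.8 + 19.2×0.8333 + 8 = 35.982 cmH2O; new PIP = 35.982 + (-3.0) = 32.982 cmH2O.

33.0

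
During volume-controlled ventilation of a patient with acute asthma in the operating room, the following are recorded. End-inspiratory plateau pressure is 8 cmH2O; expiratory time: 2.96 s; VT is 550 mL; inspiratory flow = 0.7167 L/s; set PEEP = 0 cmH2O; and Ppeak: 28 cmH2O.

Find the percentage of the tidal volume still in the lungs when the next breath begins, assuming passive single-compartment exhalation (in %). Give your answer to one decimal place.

R = (PIP − Pplat)/V̇ = (28 − 8) / 0.7167 = 20.0/0.7167 = 27.906 cmH2O·s/L.
C = Vt/(Pplat − PEEP) = 550.0 / (8 − 0) = 550.0/8.0 = 68.75 mL/cmH2O.
τ = R × C = 27.906 × 0.06875 L/cmH2O = 1.919 s.
Fraction remaining at end-expiration = e^(−Te/τ) = e^(−2.96/1.919) = 0.2139 → 21.39%.

21.4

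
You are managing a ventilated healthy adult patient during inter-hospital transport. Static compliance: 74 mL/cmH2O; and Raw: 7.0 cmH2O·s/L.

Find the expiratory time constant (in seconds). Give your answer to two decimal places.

0.52

τ = R × C = 7.0 × 74 mL/cmH2O = 7.0 × 0.074 L/cmH2O = 0.518 s.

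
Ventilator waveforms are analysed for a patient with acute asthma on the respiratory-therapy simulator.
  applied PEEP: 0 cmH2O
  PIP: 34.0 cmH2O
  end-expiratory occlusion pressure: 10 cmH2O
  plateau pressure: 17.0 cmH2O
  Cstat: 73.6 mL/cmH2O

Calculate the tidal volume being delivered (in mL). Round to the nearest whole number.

515

End-expiratory occlusion gives total PEEP = 10 cmH2O (intrinsic PEEP = 10 − 0 = 10). Use total PEEP for the elastic gradient.
Vt = Cstat × (Pplat − PEEPtotal) = 73.6 × (17.0 − 10) = 73.6 × 7.0 = 515.2 mL.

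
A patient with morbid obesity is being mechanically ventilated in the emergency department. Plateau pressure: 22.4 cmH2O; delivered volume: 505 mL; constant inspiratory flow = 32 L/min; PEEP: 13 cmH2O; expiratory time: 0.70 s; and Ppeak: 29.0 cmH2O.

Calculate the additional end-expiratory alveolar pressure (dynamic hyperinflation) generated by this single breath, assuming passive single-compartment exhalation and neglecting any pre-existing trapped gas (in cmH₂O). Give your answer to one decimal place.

Flow: 32 L/min ÷ 60 = 0.5333 L/s.
R = (PIP − Pplat)/V̇ = (29.0 − 22.4) / 0.5333 = 6.6/0.5333 = 12.376 cmH2O·s/L.
C = Vt/(Pplat − PEEP) = 505.0 / (22.4 − 13) = 505.0/9.4 = 53.723 mL/cmH2O.
τ = R × C = 12.376 × 0.05372 L/cmH2O = 0.6648 s.
Fraction remaining = e^(−Te/τ) = e^(−0.70/0.6648) = 0.3489; trapped volume = 505.0 × 0.3489 = 176.19 mL.
Additional alveolar pressure from trapping ≈ V_trapped / C = 176.19 / 53.723 = 3.28 cmH2O.

3.3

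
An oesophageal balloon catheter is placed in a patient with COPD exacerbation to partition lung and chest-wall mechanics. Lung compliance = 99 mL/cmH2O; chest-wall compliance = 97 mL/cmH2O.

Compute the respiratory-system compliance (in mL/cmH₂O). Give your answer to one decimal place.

Lung and chest wall are elastances in series: 1/Crs = 1/CL + 1/Ccw.
1/Crs = 1/99 + 1/97 = 0.02041.
Crs = 48.996 mL/cmH2O.

49.0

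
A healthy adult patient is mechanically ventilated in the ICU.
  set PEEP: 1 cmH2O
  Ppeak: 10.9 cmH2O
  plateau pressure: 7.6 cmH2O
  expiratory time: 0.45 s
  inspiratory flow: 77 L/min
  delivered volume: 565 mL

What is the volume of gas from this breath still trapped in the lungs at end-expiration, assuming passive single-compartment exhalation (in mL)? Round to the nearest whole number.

Flow: 77 L/min ÷ 60 = 1.2833 L/s.
R = (PIP − Pplat)/V̇ = (10.9 − 7.6) / 1.2833 = 3.3/1.2833 = 2.571 cmH2O·s/L.
C = Vt/(Pplat − PEEP) = 565.0 / (7.6 − 1) = 565.0/6.6 = 85.606 mL/cmH2O.
τ = R × C = 2.571 × 0.08561 L/cmH2O = 0.2201 s.
Fraction remaining = e^(−Te/τ) = e^(−0.45/0.2201) = 0.1294.
Trapped volume = 565.0 × 0.1294 = 73.111 mL.

73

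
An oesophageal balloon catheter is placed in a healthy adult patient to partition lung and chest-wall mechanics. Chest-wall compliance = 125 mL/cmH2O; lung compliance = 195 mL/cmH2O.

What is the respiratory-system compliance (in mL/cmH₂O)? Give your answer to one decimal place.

76.2

Lung and chest wall are elastances in series: 1/Crs = 1/CL + 1/Ccw.
1/Crs = 1/195 + 1/125 = 0.01313.
Crs = 76.161 mL/cmH2O.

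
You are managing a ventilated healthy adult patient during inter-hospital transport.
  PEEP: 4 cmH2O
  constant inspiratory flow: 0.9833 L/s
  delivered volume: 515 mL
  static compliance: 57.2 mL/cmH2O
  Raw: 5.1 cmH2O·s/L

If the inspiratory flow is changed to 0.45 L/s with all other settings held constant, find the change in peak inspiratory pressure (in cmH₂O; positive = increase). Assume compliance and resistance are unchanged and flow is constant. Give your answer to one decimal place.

PIP = Vt/C + R·V̇ + PEEP (constant-flow equation of motion).
Only the resistive term changes: ΔPIP = R × ΔV̇ = 5.1 × (0.45 − 0.9833) = 5.1 × -0.5333 = -2.72 cmH2O.

-2.7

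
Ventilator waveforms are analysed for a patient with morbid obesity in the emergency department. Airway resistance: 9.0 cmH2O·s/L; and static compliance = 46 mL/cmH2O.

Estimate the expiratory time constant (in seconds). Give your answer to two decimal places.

0.41

τ = R × C = 9.0 × 46 mL/cmH2O = 9.0 × 0.046 L/cmH2O = 0.414 s.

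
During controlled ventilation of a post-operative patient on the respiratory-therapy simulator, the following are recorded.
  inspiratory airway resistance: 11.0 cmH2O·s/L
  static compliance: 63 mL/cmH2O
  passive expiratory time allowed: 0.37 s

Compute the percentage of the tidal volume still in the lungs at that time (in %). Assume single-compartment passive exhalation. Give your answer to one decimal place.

58.6

τ = R × C = 11.0 × 63 mL/cmH2O = 11.0 × 0.063 L/cmH2O = 0.693 s.
Passive exhalation: V(t)/V₀ = e^(−t/τ) = e^(−0.37/0.693) = 0.5863.
Fraction remaining = 0.5863 → 58.63%.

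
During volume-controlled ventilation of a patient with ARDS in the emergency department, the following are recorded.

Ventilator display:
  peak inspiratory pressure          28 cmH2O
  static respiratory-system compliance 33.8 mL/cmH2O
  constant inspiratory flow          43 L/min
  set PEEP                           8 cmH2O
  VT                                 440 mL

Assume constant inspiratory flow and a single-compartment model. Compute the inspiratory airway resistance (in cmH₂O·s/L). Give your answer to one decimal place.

Flow: 43 L/min ÷ 60 = 0.7167 L/s.
Equation of motion (constant flow): PIP = Vt/C + R·V̇ + PEEP.
R·V̇ = PIP − Vt/C − PEEP = 28 − 440/33.8 − 8 = 28 − 13.018 − 8 = 6.982 cmH2O.
R = 6.982 / 0.7167 = 9.742 cmH2O·s/L.

9.7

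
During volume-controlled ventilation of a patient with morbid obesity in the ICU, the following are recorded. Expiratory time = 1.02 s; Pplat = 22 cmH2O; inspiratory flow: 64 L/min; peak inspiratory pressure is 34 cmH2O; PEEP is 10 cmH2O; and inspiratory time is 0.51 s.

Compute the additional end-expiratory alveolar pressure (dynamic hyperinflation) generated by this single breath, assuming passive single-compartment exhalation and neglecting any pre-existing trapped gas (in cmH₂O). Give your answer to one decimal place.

Flow: 64 L/min ÷ 60 = 1.0667 L/s.
Vt = flow × Ti = 1.0667 L/s × 0.51 s × 1000 mL/L = 544.02 mL.
R = (PIP − Pplat)/V̇ = (34 − 22) / 1.0667 = 12.0/1.0667 = 11.25 cmH2O·s/L.
C = Vt/(Pplat − PEEP) = 544.02 / (22 − 10) = 544.02/12.0 = 45.335 mL/cmH2O.
τ = R × C = 11.25 × 0.04534 L/cmH2O = 0.5101 s.
Fraction remaining = e^(−Te/τ) = e^(−1.02/0.5101) = 0.1354; trapped volume = 544.02 × 0.1354 = 73.66 mL.
Additional alveolar pressure from trapping ≈ V_trapped / C = 73.66 / 45.335 = 1.625 cmH2O.

1.6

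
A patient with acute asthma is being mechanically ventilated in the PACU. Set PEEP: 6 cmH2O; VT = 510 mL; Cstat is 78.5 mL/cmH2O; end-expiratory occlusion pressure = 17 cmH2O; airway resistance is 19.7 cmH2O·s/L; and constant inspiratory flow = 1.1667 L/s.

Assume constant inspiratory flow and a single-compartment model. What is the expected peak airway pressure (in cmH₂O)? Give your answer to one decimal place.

46.5

Total PEEP = 17 cmH2O (set 6 + intrinsic 11); this is the baseline alveolar pressure.
Equation of motion (constant flow): PIP = Vt/C + R·V̇ + PEEP.
PIP = 510/78.5 + 19.7×1.1667 + 17 = 6.497 + 22.984 + 17 = 46.481 cmH2O.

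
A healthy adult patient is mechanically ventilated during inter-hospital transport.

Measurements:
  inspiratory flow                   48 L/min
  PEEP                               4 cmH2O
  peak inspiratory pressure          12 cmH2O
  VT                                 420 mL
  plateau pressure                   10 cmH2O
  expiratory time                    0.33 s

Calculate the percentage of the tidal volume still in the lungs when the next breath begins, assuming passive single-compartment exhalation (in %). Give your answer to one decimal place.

15.2

Flow: 48 L/min ÷ 60 = 0.8 L/s.
R = (PIP − Pplat)/V̇ = (12 − 10) / 0.8 = 2.0/0.8 = 2.5 cmH2O·s/L.
C = Vt/(Pplat − PEEP) = 420.0 / (10 − 4) = 420.0/6.0 = 70.0 mL/cmH2O.
τ = R × C = 2.5 × 0.07 L/cmH2O = 0.175 s.
Fraction remaining at end-expiration = e^(−Te/τ) = e^(−0.33/0.175) = 0.1517 → 15.17%.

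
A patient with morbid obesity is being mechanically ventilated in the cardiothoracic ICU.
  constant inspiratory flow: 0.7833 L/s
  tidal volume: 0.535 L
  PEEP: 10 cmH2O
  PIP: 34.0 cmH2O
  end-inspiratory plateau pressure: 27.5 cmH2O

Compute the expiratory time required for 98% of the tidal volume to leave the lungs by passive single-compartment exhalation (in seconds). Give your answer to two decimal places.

0.99

R = (PIP − Pplat)/V̇ = (34.0 − 27.5) / 0.7833 = 6.5/0.7833 = 8.298 cmH2O·s/L.
C = Vt/(Pplat − PEEP) = 535.0 / (27.5 − 10) = 535.0/17.5 = 30.571 mL/cmH2O.
τ = R × C = 8.298 × 0.03057 L/cmH2O = 0.2537 s.
t = −τ·ln(1 − 0.98) = −0.2537·ln(0.02) = 0.9925 s.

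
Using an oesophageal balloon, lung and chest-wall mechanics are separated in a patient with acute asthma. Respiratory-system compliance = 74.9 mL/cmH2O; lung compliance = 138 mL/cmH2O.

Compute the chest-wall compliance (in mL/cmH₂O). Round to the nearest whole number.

1/Ccw = 1/Crs − 1/CL.
1/Ccw = 1/74.9 − 1/138 = 0.006105.
Ccw = 163.8 mL/cmH2O.

164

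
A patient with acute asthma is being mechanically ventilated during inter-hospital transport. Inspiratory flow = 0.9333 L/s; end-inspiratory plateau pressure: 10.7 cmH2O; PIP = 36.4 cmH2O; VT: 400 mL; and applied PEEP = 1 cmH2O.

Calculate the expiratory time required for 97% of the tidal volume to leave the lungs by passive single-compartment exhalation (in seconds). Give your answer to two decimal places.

3.98

R = (PIP − Pplat)/V̇ = (36.4 − 10.7) / 0.9333 = 25.7/0.9333 = 27.537 cmH2O·s/L.
C = Vt/(Pplat − PEEP) = 400.0 / (10.7 − 1) = 400.0/9.7 = 41.237 mL/cmH2O.
τ = R × C = 27.537 × 0.04124 L/cmH2O = 1.136 s.
t = −τ·ln(1 − 0.97) = −1.136·ln(0.03) = 3.983 s.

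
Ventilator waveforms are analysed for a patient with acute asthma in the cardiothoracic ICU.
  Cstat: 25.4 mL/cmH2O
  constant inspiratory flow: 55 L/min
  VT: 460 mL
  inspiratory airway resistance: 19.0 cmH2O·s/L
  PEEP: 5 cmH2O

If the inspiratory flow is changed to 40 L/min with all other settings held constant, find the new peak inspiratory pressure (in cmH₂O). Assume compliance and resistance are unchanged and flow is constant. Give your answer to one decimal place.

35.8

Flow: 55 L/min ÷ 60 = 0.9167 L/s.
New flow: 40 L/min ÷ 60 = 0.6667 L/s.
PIP = Vt/C + R·V̇ + PEEP (constant-flow equation of motion).
Only the resistive term changes: ΔPIP = R × ΔV̇ = 19.0 × (0.6667 − 0.9167) = 19.0 × -0.25 = -4.75 cmH2O.
Original PIP = 460/25.4 + 19.0×0.9167 + 5 = 40.528 cmH2O; new PIP = 40.528 + (-4.75) = 35.778 cmH2O.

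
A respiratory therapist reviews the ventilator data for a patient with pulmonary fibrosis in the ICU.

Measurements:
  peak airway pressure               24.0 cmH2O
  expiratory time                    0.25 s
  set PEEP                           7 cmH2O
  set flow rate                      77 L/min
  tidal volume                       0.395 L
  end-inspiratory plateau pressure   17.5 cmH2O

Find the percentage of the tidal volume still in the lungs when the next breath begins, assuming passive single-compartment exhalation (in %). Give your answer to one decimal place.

Flow: 77 L/min ÷ 60 = 1.2833 L/s.
R = (PIP − Pplat)/V̇ = (24.0 − 17.5) / 1.2833 = 6.5/1.2833 = 5.065 cmH2O·s/L.
C = Vt/(Pplat − PEEP) = 395.0 / (17.5 − 7) = 395.0/10.5 = 37.619 mL/cmH2O.
τ = R × C = 5.065 × 0.03762 L/cmH2O = 0.1905 s.
Fraction remaining at end-expiration = e^(−Te/τ) = e^(−0.25/0.1905) = 0.2692 → 26.92%.

26.9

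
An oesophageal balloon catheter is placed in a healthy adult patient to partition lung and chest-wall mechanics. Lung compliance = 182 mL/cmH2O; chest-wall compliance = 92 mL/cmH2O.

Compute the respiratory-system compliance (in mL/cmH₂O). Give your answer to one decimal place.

Lung and chest wall are elastances in series: 1/Crs = 1/CL + 1/Ccw.
1/Crs = 1/182 + 1/92 = 0.01636.
Crs = 61.125 mL/cmH2O.

61.1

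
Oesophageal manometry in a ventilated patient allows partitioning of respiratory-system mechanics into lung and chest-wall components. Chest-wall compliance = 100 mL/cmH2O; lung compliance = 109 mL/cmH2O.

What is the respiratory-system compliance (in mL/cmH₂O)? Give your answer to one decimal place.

52.2

Lung and chest wall are elastances in series: 1/Crs = 1/CL + 1/Ccw.
1/Crs = 1/109 + 1/100 = 0.01917.
Crs = 52.165 mL/cmH2O.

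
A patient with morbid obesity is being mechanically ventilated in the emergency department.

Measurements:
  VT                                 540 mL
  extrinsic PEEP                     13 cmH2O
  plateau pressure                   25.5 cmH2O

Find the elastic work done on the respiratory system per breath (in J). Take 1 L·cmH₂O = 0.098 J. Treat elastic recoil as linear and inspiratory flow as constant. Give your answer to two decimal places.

0.33

Elastic work ≈ ½ × (Pplat − PEEP) × Vt = 0.5 × (25.5 − 13) × 0.540 L = 0.5 × 12.5 × 0.540 = 3.375 L·cmH2O.
× 0.098 J/(L·cmH2O) → 0.3308 J.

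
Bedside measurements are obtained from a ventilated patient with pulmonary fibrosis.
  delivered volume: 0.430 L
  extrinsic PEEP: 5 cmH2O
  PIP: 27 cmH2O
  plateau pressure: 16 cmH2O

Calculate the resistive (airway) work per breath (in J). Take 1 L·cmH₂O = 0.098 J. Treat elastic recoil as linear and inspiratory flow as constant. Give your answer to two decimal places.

With constant inspiratory flow the resistive pressure is constant at PIP − Pplat = 27 − 16 = 11.0 cmH2O, so resistive work = 11.0 × 0.430 = 4.73 L·cmH2O.
× 0.098 J/(L·cmH2O) → 0.4635 J.

0.46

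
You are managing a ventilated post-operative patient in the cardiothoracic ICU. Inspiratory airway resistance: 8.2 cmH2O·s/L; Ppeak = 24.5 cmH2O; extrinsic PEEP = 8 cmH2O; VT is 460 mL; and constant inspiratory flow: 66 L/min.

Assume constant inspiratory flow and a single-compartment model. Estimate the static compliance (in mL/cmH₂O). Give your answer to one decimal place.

61.5

Flow: 66 L/min ÷ 60 = 1.1 L/s.
Equation of motion (constant flow): PIP = Vt/C + R·V̇ + PEEP.
Vt/C = PIP − R·V̇ − PEEP = 24.5 − 8.2×1.1 − 8 = 24.5 − 9.02 − 8 = 7.48 cmH2O.
C = Vt / 7.48 = 460 / 7.48 = 61.497 mL/cmH2O.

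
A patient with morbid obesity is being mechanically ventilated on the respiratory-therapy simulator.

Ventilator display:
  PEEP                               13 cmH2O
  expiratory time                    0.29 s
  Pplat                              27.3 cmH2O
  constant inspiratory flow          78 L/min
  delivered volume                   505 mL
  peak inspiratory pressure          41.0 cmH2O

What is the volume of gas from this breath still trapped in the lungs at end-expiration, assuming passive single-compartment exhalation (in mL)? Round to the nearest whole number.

232

Flow: 78 L/min ÷ 60 = 1.3 L/s.
R = (PIP − Pplat)/V̇ = (41.0 − 27.3) / 1.3 = 13.7/1.3 = 10.538 cmH2O·s/L.
C = Vt/(Pplat − PEEP) = 505.0 / (27.3 − 13) = 505.0/14.3 = 35.315 mL/cmH2O.
τ = R × C = 10.538 × 0.03532 L/cmH2O = 0.3722 s.
Fraction remaining = e^(−Te/τ) = e^(−0.29/0.3722) = 0.4588.
Trapped volume = 505.0 × 0.4588 = 231.69 mL.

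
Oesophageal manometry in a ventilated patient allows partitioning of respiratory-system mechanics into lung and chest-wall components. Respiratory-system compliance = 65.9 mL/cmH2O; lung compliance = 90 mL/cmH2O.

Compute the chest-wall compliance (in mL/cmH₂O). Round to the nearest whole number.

1/Ccw = 1/Crs − 1/CL.
1/Ccw = 1/65.9 − 1/90 = 0.004063.
Ccw = 246.12 mL/cmH2O.

246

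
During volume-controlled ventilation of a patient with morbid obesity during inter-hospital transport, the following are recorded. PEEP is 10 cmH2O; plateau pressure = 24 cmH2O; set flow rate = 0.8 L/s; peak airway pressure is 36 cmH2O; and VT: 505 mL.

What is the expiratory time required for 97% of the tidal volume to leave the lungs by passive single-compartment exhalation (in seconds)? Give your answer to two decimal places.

R = (PIP − Pplat)/V̇ = (36 − 24) / 0.8 = 12.0/0.8 = 15.0 cmH2O·s/L.
C = Vt/(Pplat − PEEP) = 505.0 / (24 − 10) = 505.0/14.0 = 36.071 mL/cmH2O.
τ = R × C = 15.0 × 0.03607 L/cmH2O = 0.5411 s.
t = −τ·ln(1 − 0.97) = −0.5411·ln(0.03) = 1.897 s.

1.90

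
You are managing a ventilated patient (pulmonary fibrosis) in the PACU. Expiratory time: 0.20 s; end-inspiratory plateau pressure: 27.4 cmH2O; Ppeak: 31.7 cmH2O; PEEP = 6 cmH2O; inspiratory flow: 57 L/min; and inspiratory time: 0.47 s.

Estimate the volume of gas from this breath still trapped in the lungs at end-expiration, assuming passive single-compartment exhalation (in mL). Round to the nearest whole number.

54

Flow: 57 L/min ÷ 60 = 0.95 L/s.
Vt = flow × Ti = 0.95 L/s × 0.47 s × 1000 mL/L = 446.5 mL.
R = (PIP − Pplat)/V̇ = (31.7 − 27.4) / 0.95 = 4.3/0.95 = 4.526 cmH2O·s/L.
C = Vt/(Pplat − PEEP) = 446.5 / (27.4 − 6) = 446.5/21.4 = 20.864 mL/cmH2O.
τ = R × C = 4.526 × 0.02086 L/cmH2O = 0.09441 s.
Fraction remaining = e^(−Te/τ) = e^(−0.20/0.09441) = 0.1202.
Trapped volume = 446.5 × 0.1202 = 53.669 mL.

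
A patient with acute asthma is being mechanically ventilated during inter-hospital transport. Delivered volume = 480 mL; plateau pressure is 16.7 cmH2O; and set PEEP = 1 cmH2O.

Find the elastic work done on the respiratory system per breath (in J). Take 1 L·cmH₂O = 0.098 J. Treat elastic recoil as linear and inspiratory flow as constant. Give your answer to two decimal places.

Elastic work ≈ ½ × (Pplat − PEEP) × Vt = 0.5 × (16.7 − 1) × 0.480 L = 0.5 × 15.7 × 0.480 = 3.768 L·cmH2O.
× 0.098 J/(L·cmH2O) → 0.3693 J.

0.37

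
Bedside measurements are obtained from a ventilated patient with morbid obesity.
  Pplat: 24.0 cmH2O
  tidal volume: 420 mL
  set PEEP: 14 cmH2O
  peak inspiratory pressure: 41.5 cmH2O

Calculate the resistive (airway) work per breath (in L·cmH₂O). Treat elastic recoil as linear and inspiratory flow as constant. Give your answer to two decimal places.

With constant inspiratory flow the resistive pressure is constant at PIP − Pplat = 41.5 − 24.0 = 17.5 cmH2O, so resistive work = 17.5 × 0.420 = 7.35 L·cmH2O.

7.35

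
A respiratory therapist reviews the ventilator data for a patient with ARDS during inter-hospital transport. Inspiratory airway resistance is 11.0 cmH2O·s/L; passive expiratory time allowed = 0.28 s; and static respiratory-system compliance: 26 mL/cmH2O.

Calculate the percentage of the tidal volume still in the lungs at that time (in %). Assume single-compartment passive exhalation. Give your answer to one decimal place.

37.6

τ = R × C = 11.0 × 26 mL/cmH2O = 11.0 × 0.026 L/cmH2O = 0.286 s.
Passive exhalation: V(t)/V₀ = e^(−t/τ) = e^(−0.28/0.286) = 0.3757.
Fraction remaining = 0.3757 → 37.57%.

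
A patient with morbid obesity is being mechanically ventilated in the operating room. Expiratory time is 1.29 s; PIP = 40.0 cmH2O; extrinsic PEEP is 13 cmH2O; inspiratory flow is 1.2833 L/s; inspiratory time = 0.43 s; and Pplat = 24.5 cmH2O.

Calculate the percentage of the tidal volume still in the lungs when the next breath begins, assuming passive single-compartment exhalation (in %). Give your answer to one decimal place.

10.8

Vt = flow × Ti = 1.2833 L/s × 0.43 s × 1000 mL/L = 551.82 mL.
R = (PIP − Pplat)/V̇ = (40.0 − 24.5) / 1.2833 = 15.5/1.2833 = 12.078 cmH2O·s/L.
C = Vt/(Pplat − PEEP) = 551.82 / (24.5 − 13) = 551.82/11.5 = 47.984 mL/cmH2O.
τ = R × C = 12.078 × 0.04798 L/cmH2O = 0.5795 s.
Fraction remaining at end-expiration = e^(−Te/τ) = e^(−1.29/0.5795) = 0.108 → 10.8%.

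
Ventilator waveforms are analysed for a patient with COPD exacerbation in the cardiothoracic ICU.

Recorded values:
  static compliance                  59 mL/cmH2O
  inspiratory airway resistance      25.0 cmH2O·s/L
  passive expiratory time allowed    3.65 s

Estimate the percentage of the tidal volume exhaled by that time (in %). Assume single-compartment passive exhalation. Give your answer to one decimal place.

τ = R × C = 25.0 × 59 mL/cmH2O = 25.0 × 0.059 L/cmH2O = 1.475 s.
Passive exhalation: V(t)/V₀ = e^(−t/τ) = e^(−3.65/1.475) = 0.0842.
Fraction exhaled = 1 − 0.0842 = 0.9158 → 91.58%.

91.6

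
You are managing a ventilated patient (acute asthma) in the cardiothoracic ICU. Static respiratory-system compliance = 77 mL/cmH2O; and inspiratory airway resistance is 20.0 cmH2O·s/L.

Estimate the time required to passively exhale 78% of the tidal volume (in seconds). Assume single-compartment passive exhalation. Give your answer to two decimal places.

2.33

τ = R × C = 20.0 × 77 mL/cmH2O = 20.0 × 0.077 L/cmH2O = 1.54 s.
Exhaled fraction f = 1 − e^(−t/τ) → t = −τ·ln(1 − f) = −1.54·ln(0.22) = 2.332 s.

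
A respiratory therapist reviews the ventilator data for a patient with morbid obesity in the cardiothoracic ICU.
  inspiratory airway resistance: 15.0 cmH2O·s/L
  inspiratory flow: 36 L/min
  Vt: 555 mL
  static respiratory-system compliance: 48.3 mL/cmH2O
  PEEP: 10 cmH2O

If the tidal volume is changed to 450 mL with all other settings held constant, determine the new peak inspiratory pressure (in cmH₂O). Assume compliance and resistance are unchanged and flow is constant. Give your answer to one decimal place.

Flow: 36 L/min ÷ 60 = 0.6 L/s.
PIP = Vt/C + R·V̇ + PEEP (constant-flow equation of motion).
Only the elastic term changes: ΔPIP = ΔVt / C = (450 − 555) / 48.3 = -2.174 cmH2O.
Original PIP = 555/48.3 + 15.0×0.6 + 10 = 30.491 cmH2O; new PIP = 30.491 + (-2.174) = 28.317 cmH2O.

28.3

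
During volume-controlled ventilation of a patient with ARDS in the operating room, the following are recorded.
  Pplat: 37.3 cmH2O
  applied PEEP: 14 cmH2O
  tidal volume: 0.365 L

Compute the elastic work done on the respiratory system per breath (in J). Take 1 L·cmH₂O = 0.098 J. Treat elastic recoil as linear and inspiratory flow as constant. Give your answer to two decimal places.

0.42

Elastic work ≈ ½ × (Pplat − PEEP) × Vt = 0.5 × (37.3 − 14) × 0.365 L = 0.5 × 23.3 × 0.365 = 4.252 L·cmH2O.
× 0.098 J/(L·cmH2O) → 0.4167 J.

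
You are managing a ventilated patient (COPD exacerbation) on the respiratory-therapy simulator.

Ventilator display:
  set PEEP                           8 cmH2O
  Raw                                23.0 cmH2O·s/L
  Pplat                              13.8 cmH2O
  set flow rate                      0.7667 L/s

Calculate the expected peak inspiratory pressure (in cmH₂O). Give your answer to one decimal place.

31.4

PIP = Pplat + Raw × flow = 13.8 + 23.0 × 0.7667 = 13.8 + 17.634 = 31.434 cmH2O.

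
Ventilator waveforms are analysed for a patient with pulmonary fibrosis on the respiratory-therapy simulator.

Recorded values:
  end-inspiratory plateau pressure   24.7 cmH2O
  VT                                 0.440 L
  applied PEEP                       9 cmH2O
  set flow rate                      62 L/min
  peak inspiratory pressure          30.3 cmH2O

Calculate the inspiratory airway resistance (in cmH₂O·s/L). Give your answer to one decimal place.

Flow: 62 L/min ÷ 60 = 1.0333 L/s.
Raw = (PIP − Pplat) / flow = (30.3 − 24.7) / 1.0333 = 5.6 / 1.0333 = 5.42 cmH2O·s/L.

5.4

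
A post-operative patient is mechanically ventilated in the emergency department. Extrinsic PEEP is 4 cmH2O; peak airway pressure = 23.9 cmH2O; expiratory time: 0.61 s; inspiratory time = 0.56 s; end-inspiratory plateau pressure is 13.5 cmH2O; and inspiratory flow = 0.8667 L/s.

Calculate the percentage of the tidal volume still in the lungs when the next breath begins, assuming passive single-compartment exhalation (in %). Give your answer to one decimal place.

Vt = flow × Ti = 0.8667 L/s × 0.56 s × 1000 mL/L = 485.35 mL.
R = (PIP − Pplat)/V̇ = (23.9 − 13.5) / 0.8667 = 10.4/0.8667 = 12.0 cmH2O·s/L.
C = Vt/(Pplat − PEEP) = 485.35 / (13.5 − 4) = 485.35/9.5 = 51.089 mL/cmH2O.
τ = R × C = 12.0 × 0.05109 L/cmH2O = 0.6131 s.
Fraction remaining at end-expiration = e^(−Te/τ) = e^(−0.61/0.6131) = 0.3697 → 36.97%.

37.0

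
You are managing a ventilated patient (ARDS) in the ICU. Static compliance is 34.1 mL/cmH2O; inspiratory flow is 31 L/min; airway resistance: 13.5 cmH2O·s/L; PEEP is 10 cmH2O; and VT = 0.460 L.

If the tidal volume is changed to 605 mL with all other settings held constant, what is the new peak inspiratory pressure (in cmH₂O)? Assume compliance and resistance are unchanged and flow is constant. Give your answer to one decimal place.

34.7

Flow: 31 L/min ÷ 60 = 0.5167 L/s.
PIP = Vt/C + R·V̇ + PEEP (constant-flow equation of motion).
Only the elastic term changes: ΔPIP = ΔVt / C = (605 − 460) / 34.1 = 4.252 cmH2O.
Original PIP = 460/34.1 + 13.5×0.5167 + 10 = 30.465 cmH2O; new PIP = 30.465 + (4.252) = 34.717 cmH2O.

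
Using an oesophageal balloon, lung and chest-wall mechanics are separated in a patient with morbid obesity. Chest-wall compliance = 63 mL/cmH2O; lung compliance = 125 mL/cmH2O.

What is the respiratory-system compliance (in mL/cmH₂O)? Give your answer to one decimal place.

Lung and chest wall are elastances in series: 1/Crs = 1/CL + 1/Ccw.
1/Crs = 1/125 + 1/63 = 0.02387.
Crs = 41.894 mL/cmH2O.

41.9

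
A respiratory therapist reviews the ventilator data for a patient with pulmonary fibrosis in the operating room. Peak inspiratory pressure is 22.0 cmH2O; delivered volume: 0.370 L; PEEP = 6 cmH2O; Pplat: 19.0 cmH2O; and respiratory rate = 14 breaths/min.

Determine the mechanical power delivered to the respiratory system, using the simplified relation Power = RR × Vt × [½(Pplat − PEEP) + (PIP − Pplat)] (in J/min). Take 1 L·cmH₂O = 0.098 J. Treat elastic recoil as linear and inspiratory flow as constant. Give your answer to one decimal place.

4.8

Per-breath work = Vt × [½(Pplat−PEEP) + (PIP−Pplat)] = 0.370 × [0.5×13.0 + 3.0] = 0.370 × 9.5 = 3.515 L·cmH2O.
Power = 14 × 3.515 = 49.21 L·cmH2O/min.
× 0.098 J/(L·cmH2O) → 4.823 J/min.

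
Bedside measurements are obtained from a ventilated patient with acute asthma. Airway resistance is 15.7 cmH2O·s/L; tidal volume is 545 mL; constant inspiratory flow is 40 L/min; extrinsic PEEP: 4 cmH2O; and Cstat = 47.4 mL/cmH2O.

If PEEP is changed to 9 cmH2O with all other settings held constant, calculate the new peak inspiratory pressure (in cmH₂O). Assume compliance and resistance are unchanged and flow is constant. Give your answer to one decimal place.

31.0

Flow: 40 L/min ÷ 60 = 0.6667 L/s.
PIP = Vt/C + R·V̇ + PEEP (constant-flow equation of motion).
Only the baseline term changes: ΔPIP = ΔPEEP = 9 − 4 = 5.0 cmH2O.
Original PIP = 545/47.4 + 15.7×0.6667 + 4 = 25.965 cmH2O; new PIP = 25.965 + (5.0) = 30.965 cmH2O.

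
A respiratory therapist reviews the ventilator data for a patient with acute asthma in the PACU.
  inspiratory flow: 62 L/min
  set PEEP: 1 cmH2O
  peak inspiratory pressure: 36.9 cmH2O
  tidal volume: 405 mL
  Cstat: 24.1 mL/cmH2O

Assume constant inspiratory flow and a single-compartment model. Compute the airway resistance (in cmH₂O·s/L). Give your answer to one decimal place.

Flow: 62 L/min ÷ 60 = 1.0333 L/s.
Equation of motion (constant flow): PIP = Vt/C + R·V̇ + PEEP.
R·V̇ = PIP − Vt/C − PEEP = 36.9 − 405/24.1 − 1 = 36.9 − 16.805 − 1 = 19.095 cmH2O.
R = 19.095 / 1.0333 = 18.48 cmH2O·s/L.

18.5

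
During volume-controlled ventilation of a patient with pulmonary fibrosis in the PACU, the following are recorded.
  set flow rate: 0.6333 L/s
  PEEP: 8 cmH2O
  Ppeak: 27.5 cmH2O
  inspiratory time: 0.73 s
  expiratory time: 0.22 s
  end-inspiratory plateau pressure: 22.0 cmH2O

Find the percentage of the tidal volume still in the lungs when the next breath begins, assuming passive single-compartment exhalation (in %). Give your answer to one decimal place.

Vt = flow × Ti = 0.6333 L/s × 0.73 s × 1000 mL/L = 462.31 mL.
R = (PIP − Pplat)/V̇ = (27.5 − 22.0) / 0.6333 = 5.5/0.6333 = 8.685 cmH2O·s/L.
C = Vt/(Pplat − PEEP) = 462.31 / (22.0 − 8) = 462.31/14.0 = 33.022 mL/cmH2O.
τ = R × C = 8.685 × 0.03302 L/cmH2O = 0.2868 s.
Fraction remaining at end-expiration = e^(−Te/τ) = e^(−0.22/0.2868) = 0.4644 → 46.44%.

46.4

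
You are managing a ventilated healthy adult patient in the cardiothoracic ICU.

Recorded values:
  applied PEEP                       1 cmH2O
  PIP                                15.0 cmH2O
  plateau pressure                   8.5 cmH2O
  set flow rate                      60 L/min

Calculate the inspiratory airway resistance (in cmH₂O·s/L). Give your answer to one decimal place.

Flow: 60 L/min ÷ 60 = 1 L/s.
Raw = (PIP − Pplat) / flow = (15.0 − 8.5) / 1 = 6.5 / 1 = 6.5 cmH2O·s/L.

6.5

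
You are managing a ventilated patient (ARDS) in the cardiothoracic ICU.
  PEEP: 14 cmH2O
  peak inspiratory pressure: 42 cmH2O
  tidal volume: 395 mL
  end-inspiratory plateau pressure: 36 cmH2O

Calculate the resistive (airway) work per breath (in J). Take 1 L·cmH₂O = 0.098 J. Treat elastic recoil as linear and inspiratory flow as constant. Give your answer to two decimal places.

With constant inspiratory flow the resistive pressure is constant at PIP − Pplat = 42 − 36 = 6.0 cmH2O, so resistive work = 6.0 × 0.395 = 2.37 L·cmH2O.
× 0.098 J/(L·cmH2O) → 0.2323 J.

0.23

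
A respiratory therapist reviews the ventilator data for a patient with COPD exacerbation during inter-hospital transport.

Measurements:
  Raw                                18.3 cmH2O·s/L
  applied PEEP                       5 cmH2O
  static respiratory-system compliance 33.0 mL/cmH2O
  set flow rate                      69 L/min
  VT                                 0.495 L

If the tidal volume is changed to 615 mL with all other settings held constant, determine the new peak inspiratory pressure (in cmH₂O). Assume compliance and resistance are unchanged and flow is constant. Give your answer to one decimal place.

44.7

Flow: 69 L/min ÷ 60 = 1.15 L/s.
PIP = Vt/C + R·V̇ + PEEP (constant-flow equation of motion).
Only the elastic term changes: ΔPIP = ΔVt / C = (615 − 495) / 33.0 = 3.636 cmH2O.
Original PIP = 495/33.0 + 18.3×1.15 + 5 = 41.045 cmH2O; new PIP = 41.045 + (3.636) = 44.681 cmH2O.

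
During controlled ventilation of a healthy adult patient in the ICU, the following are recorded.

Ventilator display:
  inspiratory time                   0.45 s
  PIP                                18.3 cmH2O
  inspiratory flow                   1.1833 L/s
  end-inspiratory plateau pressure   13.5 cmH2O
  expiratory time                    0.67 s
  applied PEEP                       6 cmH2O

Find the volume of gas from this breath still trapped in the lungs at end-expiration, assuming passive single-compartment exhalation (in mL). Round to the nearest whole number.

52

Vt = flow × Ti = 1.1833 L/s × 0.45 s × 1000 mL/L = 532.49 mL.
R = (PIP − Pplat)/V̇ = (18.3 − 13.5) / 1.1833 = 4.8/1.1833 = 4.056 cmH2O·s/L.
C = Vt/(Pplat − PEEP) = 532.49 / (13.5 − 6) = 532.49/7.5 = 70.999 mL/cmH2O.
τ = R × C = 4.056 × 0.071 L/cmH2O = 0.288 s.
Fraction remaining = e^(−Te/τ) = e^(−0.67/0.288) = 0.09765.
Trapped volume = 532.49 × 0.09765 = 51.998 mL.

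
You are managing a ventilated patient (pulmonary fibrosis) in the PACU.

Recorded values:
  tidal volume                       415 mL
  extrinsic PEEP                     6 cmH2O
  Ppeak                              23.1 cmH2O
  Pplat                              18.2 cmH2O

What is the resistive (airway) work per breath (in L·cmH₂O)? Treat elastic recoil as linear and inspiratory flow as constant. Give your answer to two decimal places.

With constant inspiratory flow the resistive pressure is constant at PIP − Pplat = 23.1 − 18.2 = 4.9 cmH2O, so resistive work = 4.9 × 0.415 = 2.034 L·cmH2O.

2.03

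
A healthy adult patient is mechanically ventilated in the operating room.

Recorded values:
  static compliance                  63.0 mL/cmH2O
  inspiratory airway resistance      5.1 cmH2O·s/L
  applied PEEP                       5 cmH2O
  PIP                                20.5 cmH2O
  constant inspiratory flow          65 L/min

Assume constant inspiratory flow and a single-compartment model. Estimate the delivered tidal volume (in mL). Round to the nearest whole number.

Flow: 65 L/min ÷ 60 = 1.0833 L/s.
Equation of motion (constant flow): PIP = Vt/C + R·V̇ + PEEP.
Vt/C = PIP − R·V̇ − PEEP = 20.5 − 5.525 − 5 = 9.975 cmH2O.
Vt = C × 9.975 = 63.0 × 9.975 = 628.43 mL.

628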